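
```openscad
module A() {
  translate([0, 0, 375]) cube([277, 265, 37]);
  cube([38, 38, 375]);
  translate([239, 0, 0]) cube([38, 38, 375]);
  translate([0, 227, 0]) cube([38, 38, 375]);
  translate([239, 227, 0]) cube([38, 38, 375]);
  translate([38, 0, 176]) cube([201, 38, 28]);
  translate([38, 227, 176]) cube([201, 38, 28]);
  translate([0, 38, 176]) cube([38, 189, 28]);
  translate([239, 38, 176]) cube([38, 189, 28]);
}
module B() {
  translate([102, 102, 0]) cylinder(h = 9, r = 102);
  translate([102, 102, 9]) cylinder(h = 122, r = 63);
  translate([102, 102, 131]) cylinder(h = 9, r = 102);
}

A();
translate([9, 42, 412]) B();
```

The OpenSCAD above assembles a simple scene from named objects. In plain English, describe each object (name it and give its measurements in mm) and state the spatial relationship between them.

A is a simple wooden stool: a rectangular seat 277 mm (x) by 265 mm (y), 37 mm thick, top face at z = 412 mm, on four square legs, each 38×38 mm in cross-section. The legs rest on z = 0, each flush with a corner of the seat. Four stretchers, 38 mm wide and 28 mm tall, connect adjacent legs with their undersides at z = 176 mm, each running between the inner faces of the legs it joins and aligned with the legs' outer faces on the other axis.

B is a spool: two coaxial disc flanges of radius 102 mm and thickness 9 mm, joined by a core cylinder of radius 63 mm and height 122 mm. The lower flange rests on z = 0 and the three cylinders share a vertical axis.

The spool is on top of the stool.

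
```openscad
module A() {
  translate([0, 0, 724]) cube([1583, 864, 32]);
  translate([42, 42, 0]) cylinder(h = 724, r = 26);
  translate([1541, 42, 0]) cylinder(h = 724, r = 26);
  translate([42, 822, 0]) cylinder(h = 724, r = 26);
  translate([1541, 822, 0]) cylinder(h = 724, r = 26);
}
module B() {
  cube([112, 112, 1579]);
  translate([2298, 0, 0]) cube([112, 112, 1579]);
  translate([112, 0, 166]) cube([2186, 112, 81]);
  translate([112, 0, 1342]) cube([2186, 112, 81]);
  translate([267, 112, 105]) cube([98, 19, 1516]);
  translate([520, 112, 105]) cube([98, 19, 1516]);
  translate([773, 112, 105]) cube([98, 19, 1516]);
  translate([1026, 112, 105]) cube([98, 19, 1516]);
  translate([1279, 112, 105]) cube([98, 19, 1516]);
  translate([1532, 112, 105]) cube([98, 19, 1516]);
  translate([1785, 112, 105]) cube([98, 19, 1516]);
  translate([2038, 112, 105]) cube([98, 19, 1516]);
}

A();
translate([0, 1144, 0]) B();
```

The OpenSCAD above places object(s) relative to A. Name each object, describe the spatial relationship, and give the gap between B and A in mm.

A is a table. B is a fence section. The fence section is on the floor beside the table on its +y side. The gap between the fence section and the table is 280 mm.

The fence section's nearest face is 280 mm from the table's +y face.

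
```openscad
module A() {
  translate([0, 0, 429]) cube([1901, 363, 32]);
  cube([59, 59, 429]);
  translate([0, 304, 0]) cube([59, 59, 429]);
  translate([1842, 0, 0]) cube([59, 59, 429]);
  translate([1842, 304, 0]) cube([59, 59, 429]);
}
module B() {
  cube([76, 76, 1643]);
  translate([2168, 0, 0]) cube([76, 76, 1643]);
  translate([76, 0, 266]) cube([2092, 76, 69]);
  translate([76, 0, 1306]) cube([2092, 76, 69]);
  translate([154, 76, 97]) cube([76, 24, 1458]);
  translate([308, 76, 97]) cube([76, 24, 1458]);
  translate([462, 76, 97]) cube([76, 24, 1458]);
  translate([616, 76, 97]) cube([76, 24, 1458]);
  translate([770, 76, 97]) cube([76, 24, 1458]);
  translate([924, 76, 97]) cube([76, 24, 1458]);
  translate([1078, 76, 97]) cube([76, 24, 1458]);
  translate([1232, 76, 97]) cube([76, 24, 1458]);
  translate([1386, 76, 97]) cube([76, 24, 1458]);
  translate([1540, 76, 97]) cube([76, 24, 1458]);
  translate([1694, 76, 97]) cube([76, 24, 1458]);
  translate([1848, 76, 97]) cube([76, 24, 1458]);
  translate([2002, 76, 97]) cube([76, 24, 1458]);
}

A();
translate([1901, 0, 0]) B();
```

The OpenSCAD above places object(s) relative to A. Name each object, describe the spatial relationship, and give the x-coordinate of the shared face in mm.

A is a bench. B is a fence section. The fence section is against the bench's +x side, with their −y faces flush. The x-coordinate of the shared face is 1901 mm.

The bench's +x face and the fence section's −x face are both at x = 1901 mm.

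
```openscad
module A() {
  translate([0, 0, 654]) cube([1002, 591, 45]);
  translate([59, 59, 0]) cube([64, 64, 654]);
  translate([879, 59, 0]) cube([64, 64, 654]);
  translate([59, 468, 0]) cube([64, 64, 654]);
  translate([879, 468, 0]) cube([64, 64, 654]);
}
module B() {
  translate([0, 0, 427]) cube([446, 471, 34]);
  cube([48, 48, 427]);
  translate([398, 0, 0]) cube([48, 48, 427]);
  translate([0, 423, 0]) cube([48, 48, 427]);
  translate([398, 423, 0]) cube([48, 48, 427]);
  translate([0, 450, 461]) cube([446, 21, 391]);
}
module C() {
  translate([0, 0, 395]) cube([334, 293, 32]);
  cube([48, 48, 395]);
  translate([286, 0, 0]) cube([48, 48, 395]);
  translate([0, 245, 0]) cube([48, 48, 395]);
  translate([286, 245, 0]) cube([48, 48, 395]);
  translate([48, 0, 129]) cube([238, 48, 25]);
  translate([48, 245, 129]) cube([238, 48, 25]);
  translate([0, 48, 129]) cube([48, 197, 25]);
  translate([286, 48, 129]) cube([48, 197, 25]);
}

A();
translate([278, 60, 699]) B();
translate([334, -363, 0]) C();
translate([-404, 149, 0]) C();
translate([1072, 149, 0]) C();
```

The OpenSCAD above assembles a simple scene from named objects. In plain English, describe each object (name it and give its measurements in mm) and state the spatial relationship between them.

A is a table with a 1002×591 mm rectangular top, 45 mm thick, top surface at z = 699 mm, supported by four 64×64 mm square legs, each inset 59 mm from the nearest pair of top edges, running from the floor.

B is a chair: 446×471 mm seat, 34 mm thick, top at z = 461 mm, on four 48 mm square corner legs flush with the seat edges. A 21 mm thick backrest slab spans the full seat width, extending 391 mm above the seat top, its back face flush with the seat's +y edge.

C is a simple wooden stool: a rectangular seat 334 mm (x) by 293 mm (y), 32 mm thick, top face at z = 427 mm, on four square legs, each 48×48 mm in cross-section. The legs rest on z = 0, each flush with a corner of the seat. Four stretchers, 48 mm wide and 25 mm tall, connect adjacent legs with their undersides at z = 129 mm, each running between the inner faces of the legs it joins and aligned with the legs' outer faces on the other axis.

The chair is on top of the table, centred. Three stools sit around the table at the −y, −x, +x sides.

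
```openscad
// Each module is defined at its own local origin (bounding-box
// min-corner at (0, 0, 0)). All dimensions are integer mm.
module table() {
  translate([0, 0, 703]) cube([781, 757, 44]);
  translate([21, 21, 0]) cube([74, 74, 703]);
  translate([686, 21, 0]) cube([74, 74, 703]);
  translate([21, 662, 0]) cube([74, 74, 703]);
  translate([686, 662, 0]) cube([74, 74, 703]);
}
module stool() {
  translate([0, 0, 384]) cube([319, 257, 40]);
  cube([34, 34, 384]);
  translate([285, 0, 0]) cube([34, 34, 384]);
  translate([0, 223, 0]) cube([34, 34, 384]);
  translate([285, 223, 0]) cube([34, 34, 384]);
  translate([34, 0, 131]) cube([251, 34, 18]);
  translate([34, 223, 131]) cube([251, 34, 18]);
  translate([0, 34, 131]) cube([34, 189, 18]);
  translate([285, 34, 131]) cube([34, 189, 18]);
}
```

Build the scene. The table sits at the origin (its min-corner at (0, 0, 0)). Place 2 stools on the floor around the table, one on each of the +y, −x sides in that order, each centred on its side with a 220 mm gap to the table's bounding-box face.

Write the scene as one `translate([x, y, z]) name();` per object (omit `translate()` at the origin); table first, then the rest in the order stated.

table();
translate([231, 977, 0]) stool();
translate([-539, 250, 0]) stool();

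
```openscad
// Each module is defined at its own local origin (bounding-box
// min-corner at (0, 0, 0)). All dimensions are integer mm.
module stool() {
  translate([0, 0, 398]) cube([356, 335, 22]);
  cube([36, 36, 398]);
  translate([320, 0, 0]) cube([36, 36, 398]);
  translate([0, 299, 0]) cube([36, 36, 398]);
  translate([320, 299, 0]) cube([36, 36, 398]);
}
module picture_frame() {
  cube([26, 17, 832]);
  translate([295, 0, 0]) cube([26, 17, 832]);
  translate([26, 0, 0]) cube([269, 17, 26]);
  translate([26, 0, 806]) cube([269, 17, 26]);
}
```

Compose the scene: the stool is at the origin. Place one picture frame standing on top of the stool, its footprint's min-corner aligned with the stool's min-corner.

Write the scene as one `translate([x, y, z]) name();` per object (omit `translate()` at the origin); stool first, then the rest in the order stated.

stool();
translate([0, 0, 420]) picture_frame();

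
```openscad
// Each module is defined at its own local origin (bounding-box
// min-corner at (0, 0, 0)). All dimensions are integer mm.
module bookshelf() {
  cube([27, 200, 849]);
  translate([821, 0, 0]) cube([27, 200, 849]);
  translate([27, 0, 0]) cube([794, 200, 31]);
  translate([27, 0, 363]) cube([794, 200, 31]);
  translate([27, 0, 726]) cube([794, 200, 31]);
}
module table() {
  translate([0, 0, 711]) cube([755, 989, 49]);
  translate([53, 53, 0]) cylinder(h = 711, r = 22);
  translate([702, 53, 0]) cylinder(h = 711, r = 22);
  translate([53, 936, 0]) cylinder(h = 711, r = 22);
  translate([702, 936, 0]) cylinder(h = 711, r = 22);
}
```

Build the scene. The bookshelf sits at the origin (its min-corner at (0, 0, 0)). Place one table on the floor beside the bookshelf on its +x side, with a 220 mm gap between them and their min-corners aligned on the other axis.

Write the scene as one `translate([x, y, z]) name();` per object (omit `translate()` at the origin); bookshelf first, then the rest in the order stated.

bookshelf();
translate([1068, 0, 0]) table();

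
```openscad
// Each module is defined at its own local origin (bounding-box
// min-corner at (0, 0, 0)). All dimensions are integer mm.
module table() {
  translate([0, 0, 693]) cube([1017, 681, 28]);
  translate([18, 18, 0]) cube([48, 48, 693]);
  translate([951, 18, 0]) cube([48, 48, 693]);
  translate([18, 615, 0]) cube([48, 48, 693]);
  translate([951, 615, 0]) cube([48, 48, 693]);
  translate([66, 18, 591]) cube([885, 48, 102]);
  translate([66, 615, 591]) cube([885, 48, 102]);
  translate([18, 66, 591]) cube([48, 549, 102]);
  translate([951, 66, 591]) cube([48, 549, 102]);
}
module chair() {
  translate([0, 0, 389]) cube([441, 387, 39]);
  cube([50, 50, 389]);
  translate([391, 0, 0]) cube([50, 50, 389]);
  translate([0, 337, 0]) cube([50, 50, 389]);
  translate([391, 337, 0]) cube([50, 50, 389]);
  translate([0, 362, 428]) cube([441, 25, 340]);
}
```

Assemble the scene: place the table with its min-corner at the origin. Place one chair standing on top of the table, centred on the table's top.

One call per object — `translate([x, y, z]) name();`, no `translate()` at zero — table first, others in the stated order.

table();
translate([288, 147, 721]) chair();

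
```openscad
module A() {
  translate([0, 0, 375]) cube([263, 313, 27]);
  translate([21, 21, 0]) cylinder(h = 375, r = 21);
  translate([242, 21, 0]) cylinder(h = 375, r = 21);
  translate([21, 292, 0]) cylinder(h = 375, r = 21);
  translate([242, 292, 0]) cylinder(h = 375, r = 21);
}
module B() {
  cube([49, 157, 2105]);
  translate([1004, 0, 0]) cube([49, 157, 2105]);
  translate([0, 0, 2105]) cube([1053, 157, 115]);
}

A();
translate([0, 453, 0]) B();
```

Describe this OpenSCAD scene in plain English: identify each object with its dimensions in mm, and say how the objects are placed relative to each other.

A is a simple wooden stool: a rectangular seat 263 mm (x) by 313 mm (y), 27 mm thick, top face at z = 402 mm, on four round legs, each 42 mm in diameter. The legs rest on z = 0, each leg's axis is inset half a diameter from the nearest pair of seat edges (so the leg's bounding box is flush with the corner).

B is a door frame. The clear opening is 955 mm wide and 2105 mm high. Two 49 mm wide jambs, 157 mm deep, stand either side of the opening from the floor to the top of the opening. A 115 mm thick head sits across the top of both jambs, spanning the full outside width of the frame.

The door frame is on the floor beside the stool on its +y side.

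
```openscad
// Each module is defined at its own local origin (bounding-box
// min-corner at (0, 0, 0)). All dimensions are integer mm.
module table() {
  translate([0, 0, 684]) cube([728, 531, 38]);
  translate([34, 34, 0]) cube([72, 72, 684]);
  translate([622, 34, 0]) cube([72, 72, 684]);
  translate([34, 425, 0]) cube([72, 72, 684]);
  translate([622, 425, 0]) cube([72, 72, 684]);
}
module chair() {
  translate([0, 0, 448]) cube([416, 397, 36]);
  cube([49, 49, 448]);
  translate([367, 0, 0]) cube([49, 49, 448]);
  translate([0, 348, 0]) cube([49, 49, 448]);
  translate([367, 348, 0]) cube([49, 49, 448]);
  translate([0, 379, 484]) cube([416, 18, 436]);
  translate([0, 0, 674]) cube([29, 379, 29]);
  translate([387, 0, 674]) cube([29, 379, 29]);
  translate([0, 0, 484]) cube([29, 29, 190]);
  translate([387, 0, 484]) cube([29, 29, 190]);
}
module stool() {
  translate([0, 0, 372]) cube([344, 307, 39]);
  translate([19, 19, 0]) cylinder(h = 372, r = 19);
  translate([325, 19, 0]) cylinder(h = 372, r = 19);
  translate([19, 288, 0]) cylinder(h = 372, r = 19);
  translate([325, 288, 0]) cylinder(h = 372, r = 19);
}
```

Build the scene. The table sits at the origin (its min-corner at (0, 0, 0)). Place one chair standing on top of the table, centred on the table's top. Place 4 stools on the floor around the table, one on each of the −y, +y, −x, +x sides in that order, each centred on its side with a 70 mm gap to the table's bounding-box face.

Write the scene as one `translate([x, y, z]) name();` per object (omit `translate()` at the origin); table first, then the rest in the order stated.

table();
translate([156, 67, 722]) chair();
translate([192, -377, 0]) stool();
translate([192, 601, 0]) stool();
translate([-414, 112, 0]) stool();
translate([798, 112, 0]) stool();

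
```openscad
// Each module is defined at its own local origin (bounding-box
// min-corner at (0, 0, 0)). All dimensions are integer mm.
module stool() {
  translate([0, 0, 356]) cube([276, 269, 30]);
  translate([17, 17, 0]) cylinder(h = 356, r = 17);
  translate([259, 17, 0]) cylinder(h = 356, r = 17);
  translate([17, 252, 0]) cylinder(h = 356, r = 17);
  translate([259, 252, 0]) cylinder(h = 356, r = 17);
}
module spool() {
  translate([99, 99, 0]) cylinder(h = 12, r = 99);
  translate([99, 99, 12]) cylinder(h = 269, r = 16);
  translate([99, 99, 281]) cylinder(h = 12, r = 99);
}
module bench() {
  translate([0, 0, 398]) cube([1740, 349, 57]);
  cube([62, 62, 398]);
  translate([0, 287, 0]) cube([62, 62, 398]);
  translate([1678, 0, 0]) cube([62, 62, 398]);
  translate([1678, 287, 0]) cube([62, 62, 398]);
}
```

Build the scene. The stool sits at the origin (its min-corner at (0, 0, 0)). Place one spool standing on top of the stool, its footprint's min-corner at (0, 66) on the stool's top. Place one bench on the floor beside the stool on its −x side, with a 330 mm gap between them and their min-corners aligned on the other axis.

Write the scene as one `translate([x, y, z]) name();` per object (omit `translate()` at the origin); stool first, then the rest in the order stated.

stool();
translate([0, 66, 386]) spool();
translate([-2070, 0, 0]) bench();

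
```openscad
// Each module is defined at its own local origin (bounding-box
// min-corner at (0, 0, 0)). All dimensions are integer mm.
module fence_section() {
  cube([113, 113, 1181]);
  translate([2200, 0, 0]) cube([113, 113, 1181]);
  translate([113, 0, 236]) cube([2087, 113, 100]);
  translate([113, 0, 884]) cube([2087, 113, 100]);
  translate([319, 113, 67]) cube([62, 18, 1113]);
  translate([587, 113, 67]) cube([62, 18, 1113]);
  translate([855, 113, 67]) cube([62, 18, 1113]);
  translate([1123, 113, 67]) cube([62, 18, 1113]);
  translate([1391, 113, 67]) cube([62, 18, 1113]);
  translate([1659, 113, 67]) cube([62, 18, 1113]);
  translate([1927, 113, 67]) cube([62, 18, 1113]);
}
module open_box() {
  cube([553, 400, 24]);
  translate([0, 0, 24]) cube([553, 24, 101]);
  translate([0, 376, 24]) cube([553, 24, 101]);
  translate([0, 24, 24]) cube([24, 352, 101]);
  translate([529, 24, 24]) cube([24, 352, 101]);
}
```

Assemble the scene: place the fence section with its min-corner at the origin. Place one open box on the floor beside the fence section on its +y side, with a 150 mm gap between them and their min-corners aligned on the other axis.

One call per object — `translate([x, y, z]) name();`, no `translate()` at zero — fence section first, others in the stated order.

fence_section();
translate([0, 281, 0]) open_box();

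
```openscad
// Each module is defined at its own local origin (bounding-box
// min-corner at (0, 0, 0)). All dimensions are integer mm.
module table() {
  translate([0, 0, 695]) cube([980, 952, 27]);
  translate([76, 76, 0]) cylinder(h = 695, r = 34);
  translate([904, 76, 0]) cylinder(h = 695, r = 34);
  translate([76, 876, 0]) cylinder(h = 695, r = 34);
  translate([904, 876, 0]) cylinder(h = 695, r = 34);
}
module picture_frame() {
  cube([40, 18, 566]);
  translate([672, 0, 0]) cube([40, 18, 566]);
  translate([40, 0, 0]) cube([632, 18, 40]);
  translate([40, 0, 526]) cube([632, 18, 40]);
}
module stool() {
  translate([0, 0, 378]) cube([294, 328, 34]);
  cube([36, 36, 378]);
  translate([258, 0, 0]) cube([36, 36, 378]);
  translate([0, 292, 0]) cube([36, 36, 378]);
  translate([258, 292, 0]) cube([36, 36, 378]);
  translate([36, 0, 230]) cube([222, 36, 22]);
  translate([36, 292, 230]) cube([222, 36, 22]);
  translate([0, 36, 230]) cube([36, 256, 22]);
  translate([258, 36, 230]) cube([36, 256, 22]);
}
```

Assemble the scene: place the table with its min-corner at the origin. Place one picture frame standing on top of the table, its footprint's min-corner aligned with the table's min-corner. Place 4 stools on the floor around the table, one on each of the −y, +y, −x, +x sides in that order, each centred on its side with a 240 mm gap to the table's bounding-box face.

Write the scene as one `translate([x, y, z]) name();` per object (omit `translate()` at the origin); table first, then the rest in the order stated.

table();
translate([0, 0, 722]) picture_frame();
translate([343, -568, 0]) stool();
translate([343, 1192, 0]) stool();
translate([-534, 312, 0]) stool();
translate([1220, 312, 0]) stool();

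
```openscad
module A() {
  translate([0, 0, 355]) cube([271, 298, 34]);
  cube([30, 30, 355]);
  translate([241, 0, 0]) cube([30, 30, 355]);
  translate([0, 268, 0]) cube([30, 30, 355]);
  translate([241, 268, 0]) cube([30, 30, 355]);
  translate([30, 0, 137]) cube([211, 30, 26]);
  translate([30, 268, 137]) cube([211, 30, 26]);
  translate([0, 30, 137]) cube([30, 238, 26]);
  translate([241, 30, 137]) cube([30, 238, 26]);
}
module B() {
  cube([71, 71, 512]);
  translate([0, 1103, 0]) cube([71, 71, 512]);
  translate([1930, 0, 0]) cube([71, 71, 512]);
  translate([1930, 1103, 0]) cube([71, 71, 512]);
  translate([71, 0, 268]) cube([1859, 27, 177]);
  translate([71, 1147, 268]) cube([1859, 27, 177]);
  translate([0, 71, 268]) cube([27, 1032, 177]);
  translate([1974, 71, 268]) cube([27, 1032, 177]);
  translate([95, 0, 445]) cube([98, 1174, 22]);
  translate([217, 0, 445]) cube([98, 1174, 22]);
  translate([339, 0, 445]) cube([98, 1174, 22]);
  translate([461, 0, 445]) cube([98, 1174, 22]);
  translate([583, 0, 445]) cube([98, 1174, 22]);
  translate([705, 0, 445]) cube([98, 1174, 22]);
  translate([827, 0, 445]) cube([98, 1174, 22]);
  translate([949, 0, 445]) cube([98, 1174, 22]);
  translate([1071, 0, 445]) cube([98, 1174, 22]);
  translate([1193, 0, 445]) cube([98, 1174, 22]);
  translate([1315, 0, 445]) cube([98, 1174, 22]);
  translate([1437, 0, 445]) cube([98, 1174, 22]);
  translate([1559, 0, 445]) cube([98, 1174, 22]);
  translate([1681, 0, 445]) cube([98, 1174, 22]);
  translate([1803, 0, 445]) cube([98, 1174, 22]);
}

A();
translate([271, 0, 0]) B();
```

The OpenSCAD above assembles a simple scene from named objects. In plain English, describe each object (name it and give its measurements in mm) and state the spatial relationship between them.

A is a four-legged stool. The seat is a 271×298×34 mm slab whose top surface is at z = 389 mm; four square legs, each 30×30 mm in cross-section, run from the floor (z = 0) to the underside of the seat, each flush with a corner of the seat. Four stretchers, 30 mm wide and 26 mm tall, connect adjacent legs with their undersides at z = 137 mm, each running between the inner faces of the legs it joins and aligned with the legs' outer faces on the other axis.

B is a bed frame 2001 mm long (x) by 1174 mm wide (y). Four 71×71 mm corner posts, 512 mm tall, at the corners of the footprint. Four rails of 27 mm thickness and 177 mm height run between adjacent posts with their undersides at z = 268 mm, their outer faces flush with the outside of the frame (the two x-running rails run between the posts' inner faces; the two y-running rails run between the posts' inner faces). 15 slats, each 98 mm wide (x) and 22 mm thick, lie across the top of the two x-running rails, running the full 1174 mm width of the frame in y; the slats are evenly spaced along x between the inner faces of the end posts with equal gaps (rounded down to the nearest mm) at the −x end and between each pair — any rounding remainder accumulates at the +x end.

The bed frame is against the stool's +x side, with their −y faces flush.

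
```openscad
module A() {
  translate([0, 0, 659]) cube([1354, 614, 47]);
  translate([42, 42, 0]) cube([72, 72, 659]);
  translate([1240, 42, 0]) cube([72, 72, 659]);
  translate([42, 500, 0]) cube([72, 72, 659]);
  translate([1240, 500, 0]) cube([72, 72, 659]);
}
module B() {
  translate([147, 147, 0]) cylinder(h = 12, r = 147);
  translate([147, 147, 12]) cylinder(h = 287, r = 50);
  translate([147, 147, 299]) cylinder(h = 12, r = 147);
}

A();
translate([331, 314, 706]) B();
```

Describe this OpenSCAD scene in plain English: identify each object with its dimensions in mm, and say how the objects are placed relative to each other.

A is a table with a 1354×614 mm rectangular top, 47 mm thick, top surface at z = 706 mm, supported by four 72×72 mm square legs, each inset 42 mm from the nearest pair of top edges, running from the floor.

B is a spool: two coaxial disc flanges of radius 147 mm and thickness 12 mm, joined by a core cylinder of radius 50 mm and height 287 mm. The lower flange rests on z = 0 and the three cylinders share a vertical axis.

The spool is on top of the table.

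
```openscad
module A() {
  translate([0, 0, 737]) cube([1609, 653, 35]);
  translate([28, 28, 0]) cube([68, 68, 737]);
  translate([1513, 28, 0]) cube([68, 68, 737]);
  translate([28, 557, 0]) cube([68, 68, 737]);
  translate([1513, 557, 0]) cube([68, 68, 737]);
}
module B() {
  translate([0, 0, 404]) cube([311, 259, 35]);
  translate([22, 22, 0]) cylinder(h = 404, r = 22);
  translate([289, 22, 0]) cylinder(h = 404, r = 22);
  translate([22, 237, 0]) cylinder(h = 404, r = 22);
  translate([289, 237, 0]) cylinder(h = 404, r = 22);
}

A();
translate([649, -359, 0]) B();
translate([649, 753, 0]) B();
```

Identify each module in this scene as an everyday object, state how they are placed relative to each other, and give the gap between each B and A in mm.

Each stool's nearest face is 100 mm from the table's bounding box.

A is a table. B is a stool. Two stools sit around the table at the −y, +y sides. The gap between each stool and the table is 100 mm.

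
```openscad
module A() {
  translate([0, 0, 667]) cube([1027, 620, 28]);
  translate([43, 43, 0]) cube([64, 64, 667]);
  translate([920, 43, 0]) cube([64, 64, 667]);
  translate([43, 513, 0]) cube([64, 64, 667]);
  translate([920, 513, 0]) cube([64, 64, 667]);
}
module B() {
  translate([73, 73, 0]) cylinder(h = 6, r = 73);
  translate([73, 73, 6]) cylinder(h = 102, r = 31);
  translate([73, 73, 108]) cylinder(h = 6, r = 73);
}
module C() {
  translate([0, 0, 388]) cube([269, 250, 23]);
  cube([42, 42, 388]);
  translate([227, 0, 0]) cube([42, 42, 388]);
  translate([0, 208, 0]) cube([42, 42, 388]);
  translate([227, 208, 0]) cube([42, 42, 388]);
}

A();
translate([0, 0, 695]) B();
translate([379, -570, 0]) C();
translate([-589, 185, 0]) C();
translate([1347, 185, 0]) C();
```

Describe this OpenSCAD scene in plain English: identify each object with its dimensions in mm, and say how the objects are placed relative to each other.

A is a table with a 1027×620 mm rectangular top, 28 mm thick, top surface at z = 695 mm, supported by four 64×64 mm square legs, each inset 43 mm from the nearest pair of top edges, running from the floor.

B is a spool: two coaxial disc flanges of radius 73 mm and thickness 6 mm, joined by a core cylinder of radius 31 mm and height 102 mm. The lower flange rests on z = 0 and the three cylinders share a vertical axis.

C is a simple wooden stool: a rectangular seat 269 mm (x) by 250 mm (y), 23 mm thick, top face at z = 411 mm, on four square legs, each 42×42 mm in cross-section. The legs rest on z = 0, each flush with a corner of the seat.

The spool is on top of the table. Three stools sit around the table at the −y, −x, +x sides.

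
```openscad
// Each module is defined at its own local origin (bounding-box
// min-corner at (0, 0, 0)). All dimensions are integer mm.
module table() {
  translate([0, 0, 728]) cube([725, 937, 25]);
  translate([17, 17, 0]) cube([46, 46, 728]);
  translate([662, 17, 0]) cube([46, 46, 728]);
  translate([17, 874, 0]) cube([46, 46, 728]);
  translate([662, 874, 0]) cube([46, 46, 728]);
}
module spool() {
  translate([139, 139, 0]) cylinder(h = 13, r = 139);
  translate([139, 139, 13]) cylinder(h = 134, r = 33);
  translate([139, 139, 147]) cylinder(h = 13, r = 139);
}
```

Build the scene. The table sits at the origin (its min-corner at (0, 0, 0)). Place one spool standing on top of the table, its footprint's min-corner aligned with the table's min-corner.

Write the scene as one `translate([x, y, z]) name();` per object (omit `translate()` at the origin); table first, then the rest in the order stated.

table();
translate([0, 0, 753]) spool();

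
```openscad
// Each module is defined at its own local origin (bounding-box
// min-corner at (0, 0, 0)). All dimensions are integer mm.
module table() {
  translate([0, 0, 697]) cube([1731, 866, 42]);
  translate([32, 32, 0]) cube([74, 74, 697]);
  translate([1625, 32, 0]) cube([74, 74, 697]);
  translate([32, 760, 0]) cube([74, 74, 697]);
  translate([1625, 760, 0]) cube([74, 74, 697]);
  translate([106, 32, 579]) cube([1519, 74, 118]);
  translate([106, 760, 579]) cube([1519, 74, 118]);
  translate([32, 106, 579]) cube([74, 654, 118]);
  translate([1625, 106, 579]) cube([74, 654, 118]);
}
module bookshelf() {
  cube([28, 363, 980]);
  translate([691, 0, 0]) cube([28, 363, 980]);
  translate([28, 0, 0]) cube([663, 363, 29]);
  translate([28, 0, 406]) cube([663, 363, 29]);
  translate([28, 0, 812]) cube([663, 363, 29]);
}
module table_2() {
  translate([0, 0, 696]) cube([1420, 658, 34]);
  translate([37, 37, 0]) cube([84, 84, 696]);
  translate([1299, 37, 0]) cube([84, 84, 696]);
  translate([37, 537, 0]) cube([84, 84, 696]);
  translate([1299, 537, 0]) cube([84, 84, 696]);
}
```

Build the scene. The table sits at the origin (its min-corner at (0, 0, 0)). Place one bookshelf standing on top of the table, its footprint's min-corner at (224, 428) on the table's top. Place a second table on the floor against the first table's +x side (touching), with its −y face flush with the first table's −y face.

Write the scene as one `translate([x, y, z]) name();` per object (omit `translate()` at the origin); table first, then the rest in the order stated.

table();
translate([224, 428, 739]) bookshelf();
translate([1731, 0, 0]) table_2();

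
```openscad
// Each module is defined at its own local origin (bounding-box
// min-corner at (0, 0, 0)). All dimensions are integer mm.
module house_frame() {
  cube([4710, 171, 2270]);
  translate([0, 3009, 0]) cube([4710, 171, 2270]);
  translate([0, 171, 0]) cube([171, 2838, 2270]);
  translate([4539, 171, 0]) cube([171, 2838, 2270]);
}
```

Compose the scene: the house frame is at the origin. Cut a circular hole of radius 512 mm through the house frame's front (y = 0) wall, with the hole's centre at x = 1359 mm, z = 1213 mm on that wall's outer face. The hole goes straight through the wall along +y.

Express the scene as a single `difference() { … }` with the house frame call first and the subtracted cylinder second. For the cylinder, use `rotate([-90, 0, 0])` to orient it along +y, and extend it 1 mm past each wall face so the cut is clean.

difference() {
  house_frame();
  translate([1359, -1, 1213]) rotate([-90, 0, 0]) cylinder(h = 173, r = 512);
}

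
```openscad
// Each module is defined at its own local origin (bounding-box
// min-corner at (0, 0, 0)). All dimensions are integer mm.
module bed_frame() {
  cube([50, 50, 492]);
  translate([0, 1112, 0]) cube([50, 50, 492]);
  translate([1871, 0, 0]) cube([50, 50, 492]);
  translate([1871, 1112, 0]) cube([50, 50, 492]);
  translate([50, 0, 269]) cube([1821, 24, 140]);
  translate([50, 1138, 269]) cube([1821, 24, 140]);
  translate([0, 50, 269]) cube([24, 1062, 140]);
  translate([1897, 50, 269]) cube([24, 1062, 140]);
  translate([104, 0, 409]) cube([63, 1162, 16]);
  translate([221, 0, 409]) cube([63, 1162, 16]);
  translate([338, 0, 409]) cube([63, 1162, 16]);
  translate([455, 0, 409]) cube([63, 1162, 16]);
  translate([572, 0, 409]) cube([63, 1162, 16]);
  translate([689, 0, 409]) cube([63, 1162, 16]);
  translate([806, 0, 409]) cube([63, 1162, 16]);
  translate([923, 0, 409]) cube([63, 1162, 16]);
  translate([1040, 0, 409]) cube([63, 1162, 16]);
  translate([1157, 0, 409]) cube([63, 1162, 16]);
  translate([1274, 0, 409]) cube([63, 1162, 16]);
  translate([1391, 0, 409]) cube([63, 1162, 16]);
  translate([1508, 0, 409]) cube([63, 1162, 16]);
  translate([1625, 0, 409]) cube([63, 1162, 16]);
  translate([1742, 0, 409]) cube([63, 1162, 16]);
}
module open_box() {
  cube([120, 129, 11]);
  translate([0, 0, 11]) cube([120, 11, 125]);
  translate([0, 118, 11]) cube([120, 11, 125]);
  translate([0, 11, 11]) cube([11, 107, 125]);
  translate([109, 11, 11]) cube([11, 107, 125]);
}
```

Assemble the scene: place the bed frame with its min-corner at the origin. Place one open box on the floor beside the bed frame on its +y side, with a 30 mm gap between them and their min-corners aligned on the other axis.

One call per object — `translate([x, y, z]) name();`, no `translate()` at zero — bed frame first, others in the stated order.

bed_frame();
translate([0, 1192, 0]) open_box();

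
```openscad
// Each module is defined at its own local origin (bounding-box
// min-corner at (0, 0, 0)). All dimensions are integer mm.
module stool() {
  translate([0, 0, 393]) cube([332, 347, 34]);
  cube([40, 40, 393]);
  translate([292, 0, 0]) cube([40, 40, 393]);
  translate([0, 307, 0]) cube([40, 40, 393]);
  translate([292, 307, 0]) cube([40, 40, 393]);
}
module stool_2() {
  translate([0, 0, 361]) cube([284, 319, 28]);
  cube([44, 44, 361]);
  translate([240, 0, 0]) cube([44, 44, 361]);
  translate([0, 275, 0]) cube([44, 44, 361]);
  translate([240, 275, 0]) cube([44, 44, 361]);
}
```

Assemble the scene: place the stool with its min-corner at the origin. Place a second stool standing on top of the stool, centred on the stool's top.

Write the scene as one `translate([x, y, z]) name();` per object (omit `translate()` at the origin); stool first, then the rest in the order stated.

stool();
translate([24, 14, 427]) stool_2();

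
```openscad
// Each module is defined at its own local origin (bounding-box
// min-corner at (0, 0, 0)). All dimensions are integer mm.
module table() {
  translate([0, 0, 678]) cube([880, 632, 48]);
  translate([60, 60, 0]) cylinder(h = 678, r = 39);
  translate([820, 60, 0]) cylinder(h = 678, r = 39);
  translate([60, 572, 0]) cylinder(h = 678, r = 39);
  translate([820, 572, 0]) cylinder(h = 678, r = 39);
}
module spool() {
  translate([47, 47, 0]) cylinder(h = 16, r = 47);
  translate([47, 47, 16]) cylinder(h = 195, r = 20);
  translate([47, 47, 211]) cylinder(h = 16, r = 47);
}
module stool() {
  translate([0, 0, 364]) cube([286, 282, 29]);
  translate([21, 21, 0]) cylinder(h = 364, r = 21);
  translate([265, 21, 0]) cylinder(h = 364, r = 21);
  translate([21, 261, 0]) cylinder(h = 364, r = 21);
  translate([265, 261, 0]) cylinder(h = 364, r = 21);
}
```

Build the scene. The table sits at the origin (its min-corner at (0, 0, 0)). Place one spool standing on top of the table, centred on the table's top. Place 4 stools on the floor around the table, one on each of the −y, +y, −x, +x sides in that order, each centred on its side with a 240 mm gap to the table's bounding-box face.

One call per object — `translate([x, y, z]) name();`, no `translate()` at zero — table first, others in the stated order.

table();
translate([393, 269, 726]) spool();
translate([297, -522, 0]) stool();
translate([297, 872, 0]) stool();
translate([-526, 175, 0]) stool();
translate([1120, 175, 0]) stool();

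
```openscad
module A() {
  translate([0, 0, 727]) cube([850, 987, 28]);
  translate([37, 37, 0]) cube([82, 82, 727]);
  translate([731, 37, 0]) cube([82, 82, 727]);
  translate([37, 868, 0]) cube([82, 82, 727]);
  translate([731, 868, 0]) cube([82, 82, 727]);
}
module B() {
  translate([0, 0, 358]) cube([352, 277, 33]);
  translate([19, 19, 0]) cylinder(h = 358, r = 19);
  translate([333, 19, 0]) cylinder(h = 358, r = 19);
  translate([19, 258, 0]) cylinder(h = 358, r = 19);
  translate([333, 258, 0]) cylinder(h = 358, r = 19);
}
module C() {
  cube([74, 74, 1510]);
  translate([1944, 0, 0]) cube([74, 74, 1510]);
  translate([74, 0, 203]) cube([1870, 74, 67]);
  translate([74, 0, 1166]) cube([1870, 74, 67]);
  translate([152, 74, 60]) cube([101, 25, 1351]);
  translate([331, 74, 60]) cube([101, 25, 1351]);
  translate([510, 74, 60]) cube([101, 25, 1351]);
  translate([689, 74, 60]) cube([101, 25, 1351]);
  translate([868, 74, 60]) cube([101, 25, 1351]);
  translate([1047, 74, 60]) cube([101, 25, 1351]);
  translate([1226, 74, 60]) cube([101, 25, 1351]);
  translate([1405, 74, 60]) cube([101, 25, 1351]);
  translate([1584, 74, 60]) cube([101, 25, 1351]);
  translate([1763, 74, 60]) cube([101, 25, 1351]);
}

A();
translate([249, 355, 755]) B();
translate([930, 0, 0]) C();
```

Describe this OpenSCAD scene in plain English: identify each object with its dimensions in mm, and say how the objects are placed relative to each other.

A is a table: top 850 mm (x) × 987 mm (y), 28 mm thick, upper face at z = 755 mm, on four 82×82 mm square legs, each inset 37 mm from the nearest pair of top edges, running from z = 0 to the bottom of the top.

B is a four-legged stool. The seat is 352×277 mm, 33 mm thick, top at z = 391 mm. It stands on four round legs, each 38 mm in diameter, from z = 0 to the seat underside, each leg's axis is inset half a diameter from the nearest pair of seat edges (so the leg's bounding box is flush with the corner).

C is a fence section. Two 74×74 mm posts, 1510 mm tall, stand on the floor with a clear span of 1870 mm between their inner faces. Two horizontal rails of 74×67 mm section span the gap between the posts with their undersides at z = 203 mm and z = 1166 mm, flush with the posts' −y face. 10 pickets, each 101 mm wide, 25 mm thick and 1351 mm tall, are fixed to the +y face of the rails with their bottoms at z = 60 mm, evenly spaced across the span with equal gaps (rounded down to the nearest mm) at the −x end and between each pair — any rounding remainder accumulates at the +x end.

The stool is on top of the table, centred. The fence section is on the floor beside the table on its +x side.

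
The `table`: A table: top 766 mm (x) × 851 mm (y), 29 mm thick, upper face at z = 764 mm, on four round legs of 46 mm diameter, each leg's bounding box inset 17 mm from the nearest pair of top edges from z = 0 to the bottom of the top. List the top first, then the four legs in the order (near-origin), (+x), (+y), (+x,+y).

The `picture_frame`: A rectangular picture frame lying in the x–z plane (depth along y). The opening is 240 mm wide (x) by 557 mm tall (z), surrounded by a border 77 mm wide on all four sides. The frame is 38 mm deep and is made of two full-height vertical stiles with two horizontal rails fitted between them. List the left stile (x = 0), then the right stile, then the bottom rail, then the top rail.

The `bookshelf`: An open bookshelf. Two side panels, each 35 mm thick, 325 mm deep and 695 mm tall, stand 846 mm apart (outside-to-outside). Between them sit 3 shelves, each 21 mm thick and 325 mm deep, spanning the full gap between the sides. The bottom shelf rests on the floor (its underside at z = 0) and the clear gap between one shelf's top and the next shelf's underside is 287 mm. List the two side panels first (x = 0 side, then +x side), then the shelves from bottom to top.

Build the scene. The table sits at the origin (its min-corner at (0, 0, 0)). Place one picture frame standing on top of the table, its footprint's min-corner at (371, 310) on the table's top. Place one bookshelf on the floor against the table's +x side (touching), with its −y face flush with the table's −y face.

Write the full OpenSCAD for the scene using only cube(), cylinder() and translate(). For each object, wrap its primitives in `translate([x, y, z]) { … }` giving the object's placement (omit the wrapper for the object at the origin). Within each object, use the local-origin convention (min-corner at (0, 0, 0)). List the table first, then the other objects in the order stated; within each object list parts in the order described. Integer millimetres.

translate([0, 0, 735]) cube([766, 851, 29]);
translate([40, 40, 0]) cylinder(h = 735, r = 23);
translate([726, 40, 0]) cylinder(h = 735, r = 23);
translate([40, 811, 0]) cylinder(h = 735, r = 23);
translate([726, 811, 0]) cylinder(h = 735, r = 23);
translate([371, 310, 764]) {
  cube([77, 38, 711]);
  translate([317, 0, 0]) cube([77, 38, 711]);
  translate([77, 0, 0]) cube([240, 38, 77]);
  translate([77, 0, 634]) cube([240, 38, 77]);
}
translate([766, 0, 0]) {
  cube([35, 325, 695]);
  translate([811, 0, 0]) cube([35, 325, 695]);
  translate([35, 0, 0]) cube([776, 325, 21]);
  translate([35, 0, 308]) cube([776, 325, 21]);
  translate([35, 0, 616]) cube([776, 325, 21]);
}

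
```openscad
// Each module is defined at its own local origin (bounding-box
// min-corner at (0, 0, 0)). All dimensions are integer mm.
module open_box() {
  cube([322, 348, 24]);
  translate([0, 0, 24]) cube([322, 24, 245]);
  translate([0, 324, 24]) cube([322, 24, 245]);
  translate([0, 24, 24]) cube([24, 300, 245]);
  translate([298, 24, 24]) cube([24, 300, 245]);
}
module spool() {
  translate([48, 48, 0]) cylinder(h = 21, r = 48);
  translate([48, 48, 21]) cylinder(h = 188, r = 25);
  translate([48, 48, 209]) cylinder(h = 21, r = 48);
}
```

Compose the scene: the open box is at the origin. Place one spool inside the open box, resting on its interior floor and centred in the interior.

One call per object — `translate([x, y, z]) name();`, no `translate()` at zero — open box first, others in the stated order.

open_box();
translate([113, 126, 24]) spool();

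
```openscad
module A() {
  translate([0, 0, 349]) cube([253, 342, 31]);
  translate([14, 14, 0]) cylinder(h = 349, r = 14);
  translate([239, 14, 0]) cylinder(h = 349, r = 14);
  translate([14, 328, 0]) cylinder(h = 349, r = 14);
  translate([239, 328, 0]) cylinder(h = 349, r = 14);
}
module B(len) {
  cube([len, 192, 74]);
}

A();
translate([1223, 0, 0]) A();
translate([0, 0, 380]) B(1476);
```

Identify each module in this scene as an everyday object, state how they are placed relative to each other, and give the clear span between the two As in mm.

Second stool starts at x = 1223; first ends at x = 253; clear span = 1223 − 253 = 970 mm.

A is a stool. B is a beam. A beam spans the tops of two stools. The clear span between the two stools is 970 mm.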